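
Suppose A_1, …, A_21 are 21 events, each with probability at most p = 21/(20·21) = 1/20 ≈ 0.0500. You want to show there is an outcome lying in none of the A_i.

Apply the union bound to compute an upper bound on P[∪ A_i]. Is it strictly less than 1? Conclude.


Union bound: P[∪_{i=1}^{21} A_i] ≤ Σ_i P[A_i] ≤ 21·p = 21·(1/20) = 21/20.
Numerically: 21/20 ≈ 1.0500.
Is 21/20 < 1? NO.
Since the bound 21/20 is ≥ 1, the union bound is uninformative here; it does NOT by itself certify existence.

21·p = 21/20 ≈ 1.0500; existence NOT certified by the union bound.


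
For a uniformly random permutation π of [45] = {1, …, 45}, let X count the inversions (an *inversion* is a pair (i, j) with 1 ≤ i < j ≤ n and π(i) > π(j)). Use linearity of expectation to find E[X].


Write X = Σ X_I over the C(45, 2) = 990 pairs i < j, with X_I the indicator of one inversion.
There are 990 indicators.
For each fixed pair i < j, the values π(i) and π(j) are two distinct elements of {1, …, 45} in uniformly random order; by symmetry P[π(i) > π(j)] = 1/2.
By linearity: E[X] = 990 · (1/2) = C(45, 2) · (1/2) = 990/2 = 495 ≈ 495.0000.

E[X] = 495 = 495.0000.


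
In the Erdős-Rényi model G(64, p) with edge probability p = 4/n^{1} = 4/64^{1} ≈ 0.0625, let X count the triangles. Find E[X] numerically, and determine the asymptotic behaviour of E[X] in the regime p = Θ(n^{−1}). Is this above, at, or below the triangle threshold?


Number of potential triangles: C(64, 3) = 41664.
Each occurs with probability p³ ≈ (0.0625)³ ≈ 2.44141e-04.
By linearity: E[X] = C(64, 3)·p³ ≈ 41664 · 2.44141e-04 ≈ 10.172.
Here α = 1, so p = 4/n is exactly at the triangle threshold p ~ 1/n. Asymptotically E[X] → c³/6 = 4³/6 = 32/3 ≈ 10.667, a bounded constant. In this regime the triangle count is asymptotically Poisson(c³/6).

E[X] ≈ 10.172; in regime p = Θ(1/n^{1}) E[X] stays bounded (at the triangle threshold p ~ 1/n).


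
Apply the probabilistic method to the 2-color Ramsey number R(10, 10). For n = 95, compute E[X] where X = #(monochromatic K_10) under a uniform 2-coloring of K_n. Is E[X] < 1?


E[X] = C(95, 10) · 2^{1 − 45} = 10104934117421 · 2^{−44} = 10104934117421/17592186044416.
As a reduced fraction: E[X] = 10104934117421/17592186044416 ≈ 0.574399.
Is E[X] < 1? YES.
Since E[X] < 1, there exists a 2-coloring of K_{95} with no monochromatic K_10; hence R(10, 10) > 95.

E[X] = 10104934117421/17592186044416 ≈ 0.574399; E[X] < 1, so R(10, 10) > 95.


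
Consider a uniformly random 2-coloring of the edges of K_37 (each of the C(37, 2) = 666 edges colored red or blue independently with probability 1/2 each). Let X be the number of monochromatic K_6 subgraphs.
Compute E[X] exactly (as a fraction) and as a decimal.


Let X = Σ_S X_S over the C(37, 6) = 2324784 subsets S of size 6, where X_S = 1 if the K_6 on S is monochromatic.
For a fixed S, the K_6 on S has C(6, 2) = 15 edges. P[all 15 edges red] = (1/2)^15, and likewise for blue, so P[monochromatic] = 2·(1/2)^15 = 2^{1 − 15} = 1/16384.
By linearity of expectation: E[X] = C(37, 6) · 2^{1 − 15} = 2324784 · 1/16384 = 145299/1024.
Numerically: E[X] ≈ 141.89355.

E[X] = C(37,6)·2^(1−C(6,2)) = 145299/1024 ≈ 141.89355.


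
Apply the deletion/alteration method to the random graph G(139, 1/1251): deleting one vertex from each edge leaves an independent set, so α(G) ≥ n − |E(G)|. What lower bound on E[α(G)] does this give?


E[|E(G)|] = C(139, 2)·p = 9591 · (1/1251) = 23/3.
E[α(G)] ≥ n − E[|E(G)|] = 139 − 23/3 = 394/3.
Numerically: ≈ 131.333333.
(This is only a lower bound; the true E[α(G)] may be larger.)

E[α(G)] ≥ 394/3 ≈ 131.333333.


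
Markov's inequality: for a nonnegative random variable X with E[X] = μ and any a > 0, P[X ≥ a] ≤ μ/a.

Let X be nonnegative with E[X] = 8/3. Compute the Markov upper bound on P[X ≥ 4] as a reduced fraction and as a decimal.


μ = E[X] = 8/3, a = 4.
Markov: P[X ≥ 4] ≤ μ/a = (8/3)/4 = 2/3.
Numerically: ≈ 0.6667.
(Since a = 4 > μ = 2.6667, the bound 2/3 is < 1 and informative.)

P[X ≥ 4] ≤ 2/3 ≈ 0.6667.


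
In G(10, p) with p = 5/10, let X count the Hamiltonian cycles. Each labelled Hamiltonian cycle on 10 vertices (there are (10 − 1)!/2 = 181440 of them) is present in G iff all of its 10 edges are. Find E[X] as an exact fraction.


K_10 has (10 − 1)!/2 = 181440 labelled Hamiltonian cycles.
For each such Hamiltonian cycle H, let X_H = 1 if all 10 edges of H are present in G. Then P[X_H = 1] = p^{10} = (1/2)^{10} = 1/1024.
By linearity of expectation: E[X] = Σ_H E[X_H] = 181440 · p^{10} = 181440 · 1/1024 = 2835/16.
Numerically: E[X] ≈ 177.188.

E[X] = 181440 · (1/2)^{10} = 2835/16 ≈ 177.188.


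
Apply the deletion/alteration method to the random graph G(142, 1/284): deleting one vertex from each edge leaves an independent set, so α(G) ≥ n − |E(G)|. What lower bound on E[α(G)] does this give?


E[|E(G)|] = C(142, 2)·p = 10011 · (1/284) = 141/4.
E[α(G)] ≥ n − E[|E(G)|] = 142 − 141/4 = 427/4.
Numerically: ≈ 106.7500.
(This is only a lower bound; the true E[α(G)] may be larger.)

E[α(G)] ≥ 427/4 ≈ 106.7500.


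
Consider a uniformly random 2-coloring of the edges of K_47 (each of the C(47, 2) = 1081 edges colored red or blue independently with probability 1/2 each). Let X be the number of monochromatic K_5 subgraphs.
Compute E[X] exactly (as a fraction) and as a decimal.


Let X = Σ_S X_S over the C(47, 5) = 1533939 subsets S of size 5, where X_S = 1 if the K_5 on S is monochromatic.
For a fixed S, the K_5 on S has C(5, 2) = 10 edges. P[all 10 edges red] = (1/2)^10, and likewise for blue, so P[monochromatic] = 2·(1/2)^10 = 2^{1 − 10} = 1/512.
Summing: E[X] = C(47, 5) · 2^{1 − 10} = 1533939 · 1/512 = 1533939/512.
Numerically: E[X] ≈ 2995.9746.

E[X] = C(47,5)·2^(1−C(5,2)) = 1533939/512 ≈ 2995.9746.


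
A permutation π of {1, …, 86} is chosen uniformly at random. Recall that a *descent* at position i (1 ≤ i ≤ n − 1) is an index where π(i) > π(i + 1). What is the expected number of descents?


Write X = Σ X_I over i = 1, …, 85, with X_I the indicator of one descent.
There are 85 indicators.
For each fixed i, the pair (π(i), π(i+1)) is a uniformly random ordered pair of distinct values from {1, …, 86}; by symmetry P[π(i) > π(i+1)] = 1/2.
By linearity: E[X] = 85 · (1/2) = (86 − 1) · (1/2) = 85/2 ≈ 42.500000.

E[X] = 85/2 = 42.500000.


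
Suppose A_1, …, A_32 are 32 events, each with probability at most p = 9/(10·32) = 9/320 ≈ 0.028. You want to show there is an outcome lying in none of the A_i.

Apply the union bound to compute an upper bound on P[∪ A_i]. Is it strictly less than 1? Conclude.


Union bound: P[∪_{i=1}^{32} A_i] ≤ Σ_i P[A_i] ≤ 32·p = 32·(9/320) = 9/10.
Numerically: 9/10 ≈ 0.900.
Is 9/10 < 1? YES.
Since P[∪ A_i] ≤ 9/10 < 1, the complement has P[∩ A_i^c] ≥ 1 − 9/10 = 1/10 > 0, so some outcome avoids every A_i.

32·p = 9/10 ≈ 0.900; existence CERTIFIED by the union bound.


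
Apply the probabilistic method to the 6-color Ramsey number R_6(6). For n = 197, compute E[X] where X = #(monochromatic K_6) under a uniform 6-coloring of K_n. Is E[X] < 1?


E[X] = C(197, 6) · 6^{1 − 15} = 75176946208 · 6^{−14} = 75176946208/78364164096.
As a reduced fraction: E[X] = 2349279569/2448880128 ≈ 0.9593281.
Is E[X] < 1? YES.
Since E[X] < 1, there exists a 6-coloring of K_{197} with no monochromatic K_6; hence R_6(6) > 197.

E[X] = 2349279569/2448880128 ≈ 0.9593281; E[X] < 1, so R_6(6) > 197.


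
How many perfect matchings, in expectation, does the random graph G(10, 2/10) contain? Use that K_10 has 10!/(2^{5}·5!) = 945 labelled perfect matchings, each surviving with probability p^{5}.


K_10 has 10!/(2^{5}·5!) = 945 labelled perfect matchings.
For each such perfect matching H, let X_H = 1 if all 5 edges of H are present in G. Then P[X_H = 1] = p^{5} = (1/5)^{5} = 1/3125.
By linearity: E[X] = Σ_H E[X_H] = 945 · p^{5} = 945 · 1/3125 = 189/625.
Numerically: E[X] ≈ 0.3024.

E[X] = 945 · (1/5)^{5} = 189/625 ≈ 0.3024.


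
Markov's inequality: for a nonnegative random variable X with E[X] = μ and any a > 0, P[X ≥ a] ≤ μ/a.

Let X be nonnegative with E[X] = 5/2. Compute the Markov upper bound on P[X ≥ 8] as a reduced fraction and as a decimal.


μ = E[X] = 5/2, a = 8.
Markov: P[X ≥ 8] ≤ μ/a = (5/2)/8 = 5/16.
Numerically: ≈ 0.3125.
(Since a = 8 > μ = 2.5000, the bound 5/16 is < 1 and informative.)

P[X ≥ 8] ≤ 5/16 ≈ 0.3125.


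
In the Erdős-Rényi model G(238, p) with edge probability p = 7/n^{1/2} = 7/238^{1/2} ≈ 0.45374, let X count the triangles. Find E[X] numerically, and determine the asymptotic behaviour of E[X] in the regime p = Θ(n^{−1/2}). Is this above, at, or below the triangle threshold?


Number of potential triangles: C(238, 3) = 2218636.
Each occurs with probability p³ ≈ (0.45374)³ ≈ 9.3417595e-02.
By linearity: E[X] = C(238, 3)·p³ ≈ 2218636 · 9.3417595e-02 ≈ 207259.64031.
Since α = 1/2 < 1, p = c/n^{1/2} ≫ 1/n is above the triangle threshold p ~ 1/n. Asymptotically E[X] ~ (c³/6)·n^{3(1−α)} = (7³/6)·n^{1.5} → ∞; triangles are abundant w.h.p.

E[X] ≈ 207259.64031; in regime p = Θ(1/n^{1/2}) E[X] diverges (above the triangle threshold p ~ 1/n).


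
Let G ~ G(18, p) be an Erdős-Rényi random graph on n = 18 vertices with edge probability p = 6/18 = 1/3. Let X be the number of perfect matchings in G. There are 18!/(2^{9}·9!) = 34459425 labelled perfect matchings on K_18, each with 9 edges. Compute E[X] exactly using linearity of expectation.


K_18 has 18!/(2^{9}·9!) = 34459425 labelled perfect matchings.
For each such perfect matching H, let X_H = 1 if all 9 edges of H are present in G. Then P[X_H = 1] = p^{9} = (1/3)^{9} = 1/19683.
By linearity: E[X] = Σ_H E[X_H] = 34459425 · p^{9} = 34459425 · 1/19683 = 425425/243.
Numerically: E[X] ≈ 1.75e+03.

E[X] = 34459425 · (1/3)^{9} = 425425/243 ≈ 1.75e+03.


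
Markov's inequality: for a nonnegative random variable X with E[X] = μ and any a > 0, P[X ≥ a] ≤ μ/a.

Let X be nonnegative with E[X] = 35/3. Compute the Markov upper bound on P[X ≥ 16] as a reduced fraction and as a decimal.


μ = E[X] = 35/3, a = 16.
Markov: P[X ≥ 16] ≤ μ/a = (35/3)/16 = 35/48.
Numerically: ≈ 0.72917.
(Since a = 16 > μ = 11.66667, the bound 35/48 is < 1 and informative.)

P[X ≥ 16] ≤ 35/48 ≈ 0.72917.


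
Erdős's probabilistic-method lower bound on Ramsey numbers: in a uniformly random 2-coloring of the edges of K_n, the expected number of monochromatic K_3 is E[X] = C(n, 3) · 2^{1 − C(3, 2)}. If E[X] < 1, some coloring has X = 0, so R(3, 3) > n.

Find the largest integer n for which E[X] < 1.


We need C(n, 3) · 2^{1 − 3} < 1, i.e. C(n, 3) < 2^{3 − 1} = 4.
Check values of n near the boundary:
  n = 3: C(3, 3) = 1; 1 < 4? YES
  n = 4: C(4, 3) = 4; 4 < 4? NO
  n = 5: C(5, 3) = 10; 10 < 4? NO
  n = 6: C(6, 3) = 20; 20 < 4? NO
The largest n with C(n, 3) < 4 is n = 3 (where E[X] = 1/4 ≈ 0.25000). Hence R(3, 3) > 3, i.e. R(3, 3) ≥ 4.

Largest n = 3; hence R(3, 3) > 3.


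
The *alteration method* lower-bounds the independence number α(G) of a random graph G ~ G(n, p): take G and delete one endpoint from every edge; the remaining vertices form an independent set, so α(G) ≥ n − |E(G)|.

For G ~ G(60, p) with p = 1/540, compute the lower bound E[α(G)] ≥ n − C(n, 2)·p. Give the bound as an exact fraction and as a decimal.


E[|E(G)|] = C(60, 2)·p = 1770 · (1/540) = 59/18.
E[α(G)] ≥ n − E[|E(G)|] = 60 − 59/18 = 1021/18.
Numerically: ≈ 56.72222.
(This is only a lower bound; the true E[α(G)] may be larger.)

E[α(G)] ≥ 1021/18 ≈ 56.72222.


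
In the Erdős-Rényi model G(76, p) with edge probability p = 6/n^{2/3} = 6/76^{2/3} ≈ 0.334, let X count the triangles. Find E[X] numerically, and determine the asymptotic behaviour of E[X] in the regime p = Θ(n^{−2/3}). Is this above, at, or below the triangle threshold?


Number of potential triangles: C(76, 3) = 70300.
Each occurs with probability p³ ≈ (0.334)³ ≈ 3.73961e-02.
By linearity: E[X] = C(76, 3)·p³ ≈ 70300 · 3.73961e-02 ≈ 2628.947.
Since α = 2/3 < 1, p = c/n^{2/3} ≫ 1/n is above the triangle threshold p ~ 1/n. Asymptotically E[X] ~ (c³/6)·n^{3(1−α)} = (6³/6)·n^{1} → ∞; triangles are abundant w.h.p.

E[X] ≈ 2628.947; in regime p = Θ(1/n^{2/3}) E[X] diverges (above the triangle threshold p ~ 1/n).


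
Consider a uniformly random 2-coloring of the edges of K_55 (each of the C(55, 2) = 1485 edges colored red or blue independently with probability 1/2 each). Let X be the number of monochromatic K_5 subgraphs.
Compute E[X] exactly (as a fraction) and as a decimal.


Let X = Σ_S X_S over the C(55, 5) = 3478761 subsets S of size 5, where X_S = 1 if the K_5 on S is monochromatic.
For a fixed S, the K_5 on S has C(5, 2) = 10 edges. P[all 10 edges red] = (1/2)^10, and likewise for blue, so P[monochromatic] = 2·(1/2)^10 = 2^{1 − 10} = 1/512.
By linearity: E[X] = C(55, 5) · 2^{1 − 10} = 3478761 · 1/512 = 3478761/512.
Numerically: E[X] ≈ 6794.455.

E[X] = C(55,5)·2^(1−C(5,2)) = 3478761/512 ≈ 6794.455.


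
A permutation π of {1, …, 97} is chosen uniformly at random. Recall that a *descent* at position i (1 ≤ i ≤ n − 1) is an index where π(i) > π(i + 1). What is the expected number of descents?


Write X = Σ X_I over i = 1, …, 96, with X_I the indicator of one descent.
There are 96 indicators.
For each fixed i, the pair (π(i), π(i+1)) is a uniformly random ordered pair of distinct values from {1, …, 97}; by symmetry P[π(i) > π(i+1)] = 1/2.
By linearity: E[X] = 96 · (1/2) = (97 − 1) · (1/2) = 48 ≈ 48.0000.

E[X] = 48 = 48.0000.


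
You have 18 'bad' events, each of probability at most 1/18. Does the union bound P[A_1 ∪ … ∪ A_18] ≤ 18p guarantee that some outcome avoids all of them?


Union bound: P[∪_{i=1}^{18} A_i] ≤ Σ_i P[A_i] ≤ 18·p = 18·(1/18) = 1.
Numerically: 1 ≈ 1.0000.
Is 1 < 1? NO.
Since the bound 1 is ≥ 1, the union bound is uninformative here; it does NOT by itself certify existence.

18·p = 1 ≈ 1.0000; existence NOT certified by the union bound.


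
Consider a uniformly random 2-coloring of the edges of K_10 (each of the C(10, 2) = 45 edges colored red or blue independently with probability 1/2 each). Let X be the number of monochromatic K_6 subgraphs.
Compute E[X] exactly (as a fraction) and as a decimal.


Let X = Σ_S X_S over the C(10, 6) = 210 subsets S of size 6, where X_S = 1 if the K_6 on S is monochromatic.
For a fixed S, the K_6 on S has C(6, 2) = 15 edges. P[all 15 edges red] = (1/2)^15, and likewise for blue, so P[monochromatic] = 2·(1/2)^15 = 2^{1 − 15} = 1/16384.
Summing: E[X] = C(10, 6) · 2^{1 − 15} = 210 · 1/16384 = 105/8192.
Numerically: E[X] ≈ 0.012817.

E[X] = C(10,6)·2^(1−C(6,2)) = 105/8192 ≈ 0.012817.


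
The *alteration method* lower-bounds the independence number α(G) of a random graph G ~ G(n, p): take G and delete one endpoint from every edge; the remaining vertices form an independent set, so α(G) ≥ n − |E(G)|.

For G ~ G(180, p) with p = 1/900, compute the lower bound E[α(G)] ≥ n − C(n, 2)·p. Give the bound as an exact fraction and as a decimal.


E[|E(G)|] = C(180, 2)·p = 16110 · (1/900) = 179/10.
E[α(G)] ≥ n − E[|E(G)|] = 180 − 179/10 = 1621/10.
Numerically: ≈ 162.100000.
(This is only a lower bound; the true E[α(G)] may be larger.)

E[α(G)] ≥ 1621/10 ≈ 162.100000.


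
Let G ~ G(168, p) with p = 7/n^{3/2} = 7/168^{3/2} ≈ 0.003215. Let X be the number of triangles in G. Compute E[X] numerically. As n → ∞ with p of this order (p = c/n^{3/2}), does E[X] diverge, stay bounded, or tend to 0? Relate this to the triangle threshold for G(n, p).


Number of potential triangles: C(168, 3) = 776216.
Each occurs with probability p³ ≈ (0.003215)³ ≈ 3.322021e-08.
By linearity: E[X] = C(168, 3)·p³ ≈ 776216 · 3.322021e-08 ≈ 0.0258.
Since α = 3/2 > 1, p = c/n^{3/2} = o(1/n) is below the triangle threshold p ~ 1/n. Asymptotically E[X] ~ (c³/6)·n^{3(1−α)} = (7³/6)·n^{-1.5} → 0, so by Markov's inequality G has no triangles w.h.p.

E[X] ≈ 0.0258; in regime p = Θ(1/n^{3/2}) E[X] tends to 0 (below the triangle threshold p ~ 1/n).


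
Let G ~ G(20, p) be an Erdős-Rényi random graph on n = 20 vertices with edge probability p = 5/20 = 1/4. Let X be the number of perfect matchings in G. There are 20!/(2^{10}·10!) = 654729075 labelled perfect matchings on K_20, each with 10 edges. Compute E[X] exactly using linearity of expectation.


K_20 has 20!/(2^{10}·10!) = 654729075 labelled perfect matchings.
For each such perfect matching H, let X_H = 1 if all 10 edges of H are present in G. Then P[X_H = 1] = p^{10} = (1/4)^{10} = 1/1048576.
By linearity: E[X] = Σ_H E[X_H] = 654729075 · p^{10} = 654729075 · 1/1048576 = 654729075/1048576.
Numerically: E[X] ≈ 624.4.

E[X] = 654729075 · (1/4)^{10} = 654729075/1048576 ≈ 624.4.


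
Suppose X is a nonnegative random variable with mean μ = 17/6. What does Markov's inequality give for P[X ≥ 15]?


μ = E[X] = 17/6, a = 15.
Markov: P[X ≥ 15] ≤ μ/a = (17/6)/15 = 17/90.
Numerically: ≈ 0.18889.
(Since a = 15 > μ = 2.83333, the bound 17/90 is < 1 and informative.)

P[X ≥ 15] ≤ 17/90 ≈ 0.18889.


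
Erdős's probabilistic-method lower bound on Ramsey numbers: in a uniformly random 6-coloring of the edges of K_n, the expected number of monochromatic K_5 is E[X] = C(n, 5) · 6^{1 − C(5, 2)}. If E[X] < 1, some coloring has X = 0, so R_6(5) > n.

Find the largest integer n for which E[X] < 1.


We need C(n, 5) · 6^{1 − 10} < 1, i.e. C(n, 5) < 6^{10 − 1} = 10077696.
Check values of n near the boundary:
  n = 63: C(63, 5) = 7028847; 7028847 < 10077696? YES
  n = 64: C(64, 5) = 7624512; 7624512 < 10077696? YES
  n = 65: C(65, 5) = 8259888; 8259888 < 10077696? YES
  n = 66: C(66, 5) = 8936928; 8936928 < 10077696? YES
  n = 67: C(67, 5) = 9657648; 9657648 < 10077696? YES
  n = 68: C(68, 5) = 10424128; 10424128 < 10077696? NO
  n = 69: C(69, 5) = 11238513; 11238513 < 10077696? NO
The largest n with C(n, 5) < 10077696 is n = 67 (where E[X] = 67067/69984 ≈ 0.958319). Hence R_6(5) > 67, i.e. R_6(5) ≥ 68.

Largest n = 67; hence R_6(5) > 67.


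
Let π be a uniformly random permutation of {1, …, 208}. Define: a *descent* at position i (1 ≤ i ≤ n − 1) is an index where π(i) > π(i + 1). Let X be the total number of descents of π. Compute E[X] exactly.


Write X = Σ X_I over i = 1, …, 207, with X_I the indicator of one descent.
There are 207 indicators.
For each fixed i, the pair (π(i), π(i+1)) is a uniformly random ordered pair of distinct values from {1, …, 208}; by symmetry P[π(i) > π(i+1)] = 1/2.
By linearity: E[X] = 207 · (1/2) = (208 − 1) · (1/2) = 207/2 ≈ 103.500000.

E[X] = 207/2 = 103.500000.


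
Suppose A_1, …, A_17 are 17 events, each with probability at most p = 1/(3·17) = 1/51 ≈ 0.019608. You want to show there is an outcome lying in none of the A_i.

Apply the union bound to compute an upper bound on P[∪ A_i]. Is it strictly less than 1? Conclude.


Union bound: P[∪_{i=1}^{17} A_i] ≤ Σ_i P[A_i] ≤ 17·p = 17·(1/51) = 1/3.
Numerically: 1/3 ≈ 0.333333.
Is 1/3 < 1? YES.
Since P[∪ A_i] ≤ 1/3 < 1, the complement has P[∩ A_i^c] ≥ 1 − 1/3 = 2/3 > 0, so some outcome avoids every A_i.

17·p = 1/3 ≈ 0.333333; existence CERTIFIED by the union bound.


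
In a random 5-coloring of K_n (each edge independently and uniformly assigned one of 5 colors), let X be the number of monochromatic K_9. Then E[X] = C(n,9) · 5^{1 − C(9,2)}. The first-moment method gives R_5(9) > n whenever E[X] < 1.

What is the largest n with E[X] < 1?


We need C(n, 9) · 5^{1 − 36} < 1, i.e. C(n, 9) < 5^{36 − 1} = 2910383045673370361328125.
Check values of n near the boundary:
  n = 2168: C(2168, 9) = 2867804175977929537095120; 2867804175977929537095120 < 2910383045673370361328125? YES
  n = 2169: C(2169, 9) = 2879753360044504243499683; 2879753360044504243499683 < 2910383045673370361328125? YES
  n = 2170: C(2170, 9) = 2891746779868845075610510; 2891746779868845075610510 < 2910383045673370361328125? YES
  n = 2171: C(2171, 9) = 2903784578674959601827205; 2903784578674959601827205 < 2910383045673370361328125? YES
  n = 2172: C(2172, 9) = 2915866900084148060642020; 2915866900084148060642020 < 2910383045673370361328125? NO
  n = 2173: C(2173, 9) = 2927993888115921319674265; 2927993888115921319674265 < 2910383045673370361328125? NO
The largest n with C(n, 9) < 2910383045673370361328125 is n = 2171 (where E[X] = 580756915734991920365441/582076609134674072265625 ≈ 0.997733). Hence R_5(9) > 2171, i.e. R_5(9) ≥ 2172.

Largest n = 2171; hence R_5(9) > 2171.


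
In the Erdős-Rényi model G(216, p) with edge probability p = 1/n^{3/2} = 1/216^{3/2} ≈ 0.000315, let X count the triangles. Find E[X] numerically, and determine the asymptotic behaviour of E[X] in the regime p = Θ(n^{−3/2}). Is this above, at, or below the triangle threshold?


Number of potential triangles: C(216, 3) = 1656360.
Each occurs with probability p³ ≈ (0.000315)³ ≈ 3.12578e-11.
By linearity: E[X] = C(216, 3)·p³ ≈ 1656360 · 3.12578e-11 ≈ 0.000.
Since α = 3/2 > 1, p = c/n^{3/2} = o(1/n) is below the triangle threshold p ~ 1/n. Asymptotically E[X] ~ (c³/6)·n^{3(1−α)} = (1³/6)·n^{-1.5} → 0, so by Markov's inequality G has no triangles w.h.p.

E[X] ≈ 0.000; in regime p = Θ(1/n^{3/2}) E[X] tends to 0 (below the triangle threshold p ~ 1/n).


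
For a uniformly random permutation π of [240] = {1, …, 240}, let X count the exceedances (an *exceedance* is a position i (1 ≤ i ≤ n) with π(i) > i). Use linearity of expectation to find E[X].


Write X = Σ_{i=1}^{240} X_i, where X_i = 1_{π(i) > i}.
For each fixed i, π(i) is uniform over {1, …, 240} (marginal of a uniform permutation), so P[π(i) > i] = (n − i)/n. Summing: Σ_{i=1}^{240} (n − i)/n = (0 + 1 + … + 239)/240 = 240(240 − 1)/(2·240) = (240 − 1)/2.
Hence E[X] = Σ_{i=1}^{240} (240 − i)/240 = 239/2 ≈ 119.500000.

E[X] = 239/2 = 119.500000.


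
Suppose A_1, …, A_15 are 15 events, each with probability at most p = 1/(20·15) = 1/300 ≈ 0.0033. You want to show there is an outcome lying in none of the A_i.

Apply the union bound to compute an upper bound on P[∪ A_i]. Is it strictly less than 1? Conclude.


Union bound: P[∪_{i=1}^{15} A_i] ≤ Σ_i P[A_i] ≤ 15·p = 15·(1/300) = 1/20.
Numerically: 1/20 ≈ 0.0500.
Is 1/20 < 1? YES.
Since P[∪ A_i] ≤ 1/20 < 1, the complement has P[∩ A_i^c] ≥ 1 − 1/20 = 19/20 > 0, so some outcome avoids every A_i.

15·p = 1/20 ≈ 0.0500; existence CERTIFIED by the union bound.


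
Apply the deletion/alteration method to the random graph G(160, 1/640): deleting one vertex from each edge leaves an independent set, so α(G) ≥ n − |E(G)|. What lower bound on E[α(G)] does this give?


E[|E(G)|] = C(160, 2)·p = 12720 · (1/640) = 159/8.
E[α(G)] ≥ n − E[|E(G)|] = 160 − 159/8 = 1121/8.
Numerically: ≈ 140.125000.
(This is only a lower bound; the true E[α(G)] may be larger.)

E[α(G)] ≥ 1121/8 ≈ 140.125000.


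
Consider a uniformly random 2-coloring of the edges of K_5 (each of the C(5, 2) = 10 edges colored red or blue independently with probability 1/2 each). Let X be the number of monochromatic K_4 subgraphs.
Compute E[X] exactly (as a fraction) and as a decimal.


Let X = Σ_S X_S over the C(5, 4) = 5 subsets S of size 4, where X_S = 1 if the K_4 on S is monochromatic.
For a fixed S, the K_4 on S has C(4, 2) = 6 edges. P[all 6 edges red] = (1/2)^6, and likewise for blue, so P[monochromatic] = 2·(1/2)^6 = 2^{1 − 6} = 1/32.
By linearity: E[X] = C(5, 4) · 2^{1 − 6} = 5 · 1/32 = 5/32.
Numerically: E[X] ≈ 0.156250.

E[X] = C(5,4)·2^(1−C(4,2)) = 5/32 ≈ 0.156250.


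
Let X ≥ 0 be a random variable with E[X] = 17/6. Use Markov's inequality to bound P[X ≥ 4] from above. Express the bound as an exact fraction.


μ = E[X] = 17/6, a = 4.
Markov: P[X ≥ 4] ≤ μ/a = (17/6)/4 = 17/24.
Numerically: ≈ 0.7083.
(Since a = 4 > μ = 2.8333, the bound 17/24 is < 1 and informative.)

P[X ≥ 4] ≤ 17/24 ≈ 0.7083.


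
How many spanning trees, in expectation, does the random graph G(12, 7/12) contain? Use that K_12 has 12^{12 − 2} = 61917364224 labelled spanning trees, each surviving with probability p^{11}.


K_12 has 12^{12 − 2} = 61917364224 labelled spanning trees.
For each such spanning tree H, let X_H = 1 if all 11 edges of H are present in G. Then P[X_H = 1] = p^{11} = (7/12)^{11} = 1977326743/743008370688.
Summing the indicators: E[X] = Σ_H E[X_H] = 61917364224 · p^{11} = 61917364224 · 1977326743/743008370688 = 1977326743/12.
Numerically: E[X] ≈ 1.648e+08.

E[X] = 61917364224 · (7/12)^{11} = 1977326743/12 ≈ 1.648e+08.


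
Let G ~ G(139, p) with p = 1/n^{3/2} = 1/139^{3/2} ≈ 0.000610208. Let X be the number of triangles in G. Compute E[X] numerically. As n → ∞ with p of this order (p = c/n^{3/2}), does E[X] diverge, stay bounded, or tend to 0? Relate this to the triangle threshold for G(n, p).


Number of potential triangles: C(139, 3) = 437989.
Each occurs with probability p³ ≈ (0.000610208)³ ≈ 2.27213117e-10.
By linearity: E[X] = C(139, 3)·p³ ≈ 437989 · 2.27213117e-10 ≈ 0.000100.
Since α = 3/2 > 1, p = c/n^{3/2} = o(1/n) is below the triangle threshold p ~ 1/n. Asymptotically E[X] ~ (c³/6)·n^{3(1−α)} = (1³/6)·n^{-1.5} → 0, so by Markov's inequality G has no triangles w.h.p.

E[X] ≈ 0.000100; in regime p = Θ(1/n^{3/2}) E[X] tends to 0 (below the triangle threshold p ~ 1/n).


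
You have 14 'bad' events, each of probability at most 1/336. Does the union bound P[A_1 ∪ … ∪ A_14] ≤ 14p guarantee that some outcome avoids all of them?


Union bound: P[∪_{i=1}^{14} A_i] ≤ Σ_i P[A_i] ≤ 14·p = 14·(1/336) = 1/24.
Numerically: 1/24 ≈ 0.041667.
Is 1/24 < 1? YES.
Since P[∪ A_i] ≤ 1/24 < 1, the complement has P[∩ A_i^c] ≥ 1 − 1/24 = 23/24 > 0, so some outcome avoids every A_i.

14·p = 1/24 ≈ 0.041667; existence CERTIFIED by the union bound.


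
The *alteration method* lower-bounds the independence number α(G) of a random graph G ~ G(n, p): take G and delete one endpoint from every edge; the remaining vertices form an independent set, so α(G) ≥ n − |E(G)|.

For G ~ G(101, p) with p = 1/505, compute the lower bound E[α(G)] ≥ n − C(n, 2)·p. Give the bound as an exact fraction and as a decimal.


E[|E(G)|] = C(101, 2)·p = 5050 · (1/505) = 10.
E[α(G)] ≥ n − E[|E(G)|] = 101 − 10 = 91.
Numerically: ≈ 91.000.
(This is only a lower bound; the true E[α(G)] may be larger.)

E[α(G)] ≥ 91 ≈ 91.000.


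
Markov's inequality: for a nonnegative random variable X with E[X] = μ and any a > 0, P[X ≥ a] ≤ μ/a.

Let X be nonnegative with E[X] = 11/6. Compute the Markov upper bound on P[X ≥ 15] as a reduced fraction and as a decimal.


μ = E[X] = 11/6, a = 15.
Markov: P[X ≥ 15] ≤ μ/a = (11/6)/15 = 11/90.
Numerically: ≈ 0.12222.
(Since a = 15 > μ = 1.83333, the bound 11/90 is < 1 and informative.)

P[X ≥ 15] ≤ 11/90 ≈ 0.12222.


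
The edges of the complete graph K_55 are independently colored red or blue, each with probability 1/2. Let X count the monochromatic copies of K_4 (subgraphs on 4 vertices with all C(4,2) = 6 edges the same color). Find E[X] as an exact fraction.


Let X = Σ_S X_S over the C(55, 4) = 341055 subsets S of size 4, where X_S = 1 if the K_4 on S is monochromatic.
For a fixed S, the K_4 on S has C(4, 2) = 6 edges. P[all 6 edges red] = (1/2)^6, and likewise for blue, so P[monochromatic] = 2·(1/2)^6 = 2^{1 − 6} = 1/32.
Summing: E[X] = C(55, 4) · 2^{1 − 6} = 341055 · 1/32 = 341055/32.
Numerically: E[X] ≈ 10657.969.

E[X] = C(55,4)·2^(1−C(4,2)) = 341055/32 ≈ 10657.969.


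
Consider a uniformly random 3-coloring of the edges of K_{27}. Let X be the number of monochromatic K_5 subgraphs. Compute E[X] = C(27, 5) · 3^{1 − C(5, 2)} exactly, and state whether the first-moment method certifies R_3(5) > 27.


E[X] = C(27, 5) · 3^{1 − 10} = 80730 · 3^{−9} = 80730/19683.
As a reduced fraction: E[X] = 2990/729 ≈ 4.1015.
Is E[X] < 1? NO.
Since E[X] ≥ 1, the first-moment bound is inconclusive at n = 27; it does NOT by itself certify R_3(5) > 27.

E[X] = 2990/729 ≈ 4.1015; E[X] ≥ 1; first-moment method inconclusive here.


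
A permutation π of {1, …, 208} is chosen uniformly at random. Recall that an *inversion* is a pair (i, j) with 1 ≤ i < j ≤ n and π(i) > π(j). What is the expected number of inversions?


Write X = Σ X_I over the C(208, 2) = 21528 pairs i < j, with X_I the indicator of one inversion.
There are 21528 indicators.
For each fixed pair i < j, the values π(i) and π(j) are two distinct elements of {1, …, 208} in uniformly random order; by symmetry P[π(i) > π(j)] = 1/2.
By linearity: E[X] = 21528 · (1/2) = C(208, 2) · (1/2) = 21528/2 = 10764 ≈ 10764.000000.

E[X] = 10764 = 10764.000000.


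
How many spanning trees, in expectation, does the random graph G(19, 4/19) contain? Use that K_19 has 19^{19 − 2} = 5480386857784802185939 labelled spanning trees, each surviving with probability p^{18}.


K_19 has 19^{19 − 2} = 5480386857784802185939 labelled spanning trees.
For each such spanning tree H, let X_H = 1 if all 18 edges of H are present in G. Then P[X_H = 1] = p^{18} = (4/19)^{18} = 68719476736/104127350297911241532841.
Summing the indicators: E[X] = Σ_H E[X_H] = 5480386857784802185939 · p^{18} = 5480386857784802185939 · 68719476736/104127350297911241532841 = 68719476736/19.
Numerically: E[X] ≈ 3.617e+09.

E[X] = 5480386857784802185939 · (4/19)^{18} = 68719476736/19 ≈ 3.617e+09.


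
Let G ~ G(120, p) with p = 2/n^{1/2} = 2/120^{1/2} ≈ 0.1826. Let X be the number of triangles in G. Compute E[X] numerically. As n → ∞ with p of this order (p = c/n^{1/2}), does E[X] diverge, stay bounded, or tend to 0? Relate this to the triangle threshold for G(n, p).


Number of potential triangles: C(120, 3) = 280840.
Each occurs with probability p³ ≈ (0.1826)³ ≈ 6.085806e-03.
By linearity: E[X] = C(120, 3)·p³ ≈ 280840 · 6.085806e-03 ≈ 1709.1378.
Since α = 1/2 < 1, p = c/n^{1/2} ≫ 1/n is above the triangle threshold p ~ 1/n. Asymptotically E[X] ~ (c³/6)·n^{3(1−α)} = (2³/6)·n^{1.5} → ∞; triangles are abundant w.h.p.

E[X] ≈ 1709.1378; in regime p = Θ(1/n^{1/2}) E[X] diverges (above the triangle threshold p ~ 1/n).


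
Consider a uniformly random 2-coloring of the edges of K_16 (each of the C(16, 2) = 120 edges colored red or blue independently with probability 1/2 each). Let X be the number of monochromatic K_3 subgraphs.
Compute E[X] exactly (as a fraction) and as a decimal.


Let X = Σ_S X_S over the C(16, 3) = 560 subsets S of size 3, where X_S = 1 if the K_3 on S is monochromatic.
For a fixed S, the K_3 on S has C(3, 2) = 3 edges. P[all 3 edges red] = (1/2)^3, and likewise for blue, so P[monochromatic] = 2·(1/2)^3 = 2^{1 − 3} = 1/4.
By linearity of expectation: E[X] = C(16, 3) · 2^{1 − 3} = 560 · 1/4 = 140.
Numerically: E[X] ≈ 140.0000.

E[X] = C(16,3)·2^(1−C(3,2)) = 140 ≈ 140.0000.


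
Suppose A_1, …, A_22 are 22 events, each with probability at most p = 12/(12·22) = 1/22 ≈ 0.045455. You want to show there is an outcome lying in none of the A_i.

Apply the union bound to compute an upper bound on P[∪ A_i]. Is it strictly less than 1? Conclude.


Union bound: P[∪_{i=1}^{22} A_i] ≤ Σ_i P[A_i] ≤ 22·p = 22·(1/22) = 1.
Numerically: 1 ≈ 1.000000.
Is 1 < 1? NO.
Since the bound 1 is ≥ 1, the union bound is uninformative here; it does NOT by itself certify existence.

22·p = 1 ≈ 1.000000; existence NOT certified by the union bound.


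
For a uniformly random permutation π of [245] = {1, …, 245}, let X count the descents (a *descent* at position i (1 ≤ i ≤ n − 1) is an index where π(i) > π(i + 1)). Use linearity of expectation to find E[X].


Write X = Σ X_I over i = 1, …, 244, with X_I the indicator of one descent.
There are 244 indicators.
For each fixed i, the pair (π(i), π(i+1)) is a uniformly random ordered pair of distinct values from {1, …, 245}; by symmetry P[π(i) > π(i+1)] = 1/2.
By linearity: E[X] = 244 · (1/2) = (245 − 1) · (1/2) = 122 ≈ 122.000000.

E[X] = 122 = 122.000000.


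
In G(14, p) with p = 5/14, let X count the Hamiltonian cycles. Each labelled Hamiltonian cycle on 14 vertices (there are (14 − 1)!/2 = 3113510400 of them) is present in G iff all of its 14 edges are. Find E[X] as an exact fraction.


K_14 has (14 − 1)!/2 = 3113510400 labelled Hamiltonian cycles.
For each such Hamiltonian cycle H, let X_H = 1 if all 14 edges of H are present in G. Then P[X_H = 1] = p^{14} = (5/14)^{14} = 6103515625/11112006825558016.
By linearity of expectation: E[X] = Σ_H E[X_H] = 3113510400 · p^{14} = 3113510400 · 6103515625/11112006825558016 = 5302276611328125/3100448333024.
Numerically: E[X] ≈ 1710.16.

E[X] = 3113510400 · (5/14)^{14} = 5302276611328125/3100448333024 ≈ 1710.16.


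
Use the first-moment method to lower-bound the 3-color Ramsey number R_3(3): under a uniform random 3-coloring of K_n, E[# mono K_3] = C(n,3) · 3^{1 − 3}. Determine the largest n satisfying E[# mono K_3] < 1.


We need C(n, 3) · 3^{1 − 3} < 1, i.e. C(n, 3) < 3^{3 − 1} = 9.
Check values of n near the boundary:
  n = 3: C(3, 3) = 1; 1 < 9? YES
  n = 4: C(4, 3) = 4; 4 < 9? YES
  n = 5: C(5, 3) = 10; 10 < 9? NO
The largest n with C(n, 3) < 9 is n = 4 (where E[X] = 4/9 ≈ 0.444). Hence R_3(3) > 4, i.e. R_3(3) ≥ 5.

Largest n = 4; hence R_3(3) > 4.


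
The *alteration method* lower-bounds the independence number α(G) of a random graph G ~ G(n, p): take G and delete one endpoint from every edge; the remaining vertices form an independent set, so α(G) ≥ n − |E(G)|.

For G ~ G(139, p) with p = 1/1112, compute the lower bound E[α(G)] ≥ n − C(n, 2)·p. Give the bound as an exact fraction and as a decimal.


E[|E(G)|] = C(139, 2)·p = 9591 · (1/1112) = 69/8.
E[α(G)] ≥ n − E[|E(G)|] = 139 − 69/8 = 1043/8.
Numerically: ≈ 130.375000.
(This is only a lower bound; the true E[α(G)] may be larger.)

E[α(G)] ≥ 1043/8 ≈ 130.375000.


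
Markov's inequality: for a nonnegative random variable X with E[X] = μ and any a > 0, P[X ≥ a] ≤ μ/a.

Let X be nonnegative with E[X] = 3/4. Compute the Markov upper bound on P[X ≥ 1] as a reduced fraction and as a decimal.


μ = E[X] = 3/4, a = 1.
Markov: P[X ≥ 1] ≤ μ/a = (3/4)/1 = 3/4.
Numerically: ≈ 0.750000.
(Since a = 1 > μ = 0.750000, the bound 3/4 is < 1 and informative.)

P[X ≥ 1] ≤ 3/4 ≈ 0.750000.


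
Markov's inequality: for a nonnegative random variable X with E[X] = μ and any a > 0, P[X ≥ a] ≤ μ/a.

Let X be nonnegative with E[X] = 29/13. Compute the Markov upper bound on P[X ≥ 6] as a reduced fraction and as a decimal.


μ = E[X] = 29/13, a = 6.
Markov: P[X ≥ 6] ≤ μ/a = (29/13)/6 = 29/78.
Numerically: ≈ 0.3718.
(Since a = 6 > μ = 2.2308, the bound 29/78 is < 1 and informative.)

P[X ≥ 6] ≤ 29/78 ≈ 0.3718.


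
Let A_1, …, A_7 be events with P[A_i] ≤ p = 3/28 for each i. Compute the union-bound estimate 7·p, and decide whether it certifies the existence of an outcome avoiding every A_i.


Union bound: P[∪_{i=1}^{7} A_i] ≤ Σ_i P[A_i] ≤ 7·p = 7·(3/28) = 3/4.
Numerically: 3/4 ≈ 0.750000.
Is 3/4 < 1? YES.
Since P[∪ A_i] ≤ 3/4 < 1, the complement has P[∩ A_i^c] ≥ 1 − 3/4 = 1/4 > 0, so some outcome avoids every A_i.

7·p = 3/4 ≈ 0.750000; existence CERTIFIED by the union bound.


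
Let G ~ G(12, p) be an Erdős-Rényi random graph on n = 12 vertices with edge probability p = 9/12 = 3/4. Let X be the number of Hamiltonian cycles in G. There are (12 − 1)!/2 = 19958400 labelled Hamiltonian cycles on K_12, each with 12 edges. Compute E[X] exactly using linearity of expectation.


K_12 has (12 − 1)!/2 = 19958400 labelled Hamiltonian cycles.
For each such Hamiltonian cycle H, let X_H = 1 if all 12 edges of H are present in G. Then P[X_H = 1] = p^{12} = (3/4)^{12} = 531441/16777216.
By linearity of expectation: E[X] = Σ_H E[X_H] = 19958400 · p^{12} = 19958400 · 531441/16777216 = 82864937925/131072.
Numerically: E[X] ≈ 6.3221e+05.

E[X] = 19958400 · (3/4)^{12} = 82864937925/131072 ≈ 6.3221e+05.


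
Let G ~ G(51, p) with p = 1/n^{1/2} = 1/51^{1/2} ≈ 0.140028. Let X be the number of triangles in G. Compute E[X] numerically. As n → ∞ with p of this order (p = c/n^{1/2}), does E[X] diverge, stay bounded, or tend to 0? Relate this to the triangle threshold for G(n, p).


Number of potential triangles: C(51, 3) = 20825.
Each occurs with probability p³ ≈ (0.140028)³ ≈ 2.74564722e-03.
By linearity: E[X] = C(51, 3)·p³ ≈ 20825 · 2.74564722e-03 ≈ 57.178103.
Since α = 1/2 < 1, p = c/n^{1/2} ≫ 1/n is above the triangle threshold p ~ 1/n. Asymptotically E[X] ~ (c³/6)·n^{3(1−α)} = (1³/6)·n^{1.5} → ∞; triangles are abundant w.h.p.

E[X] ≈ 57.178103; in regime p = Θ(1/n^{1/2}) E[X] diverges (above the triangle threshold p ~ 1/n).


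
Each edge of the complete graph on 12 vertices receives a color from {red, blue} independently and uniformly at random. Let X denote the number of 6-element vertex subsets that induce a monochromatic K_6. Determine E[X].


Let X = Σ_S X_S over the C(12, 6) = 924 subsets S of size 6, where X_S = 1 if the K_6 on S is monochromatic.
For a fixed S, the K_6 on S has C(6, 2) = 15 edges. P[all 15 edges red] = (1/2)^15, and likewise for blue, so P[monochromatic] = 2·(1/2)^15 = 2^{1 − 15} = 1/16384.
By linearity of expectation: E[X] = C(12, 6) · 2^{1 − 15} = 924 · 1/16384 = 231/4096.
Numerically: E[X] ≈ 0.0564.

E[X] = C(12,6)·2^(1−C(6,2)) = 231/4096 ≈ 0.0564.


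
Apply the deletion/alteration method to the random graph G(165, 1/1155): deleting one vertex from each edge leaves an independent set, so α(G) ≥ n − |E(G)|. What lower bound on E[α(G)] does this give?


E[|E(G)|] = C(165, 2)·p = 13530 · (1/1155) = 82/7.
E[α(G)] ≥ n − E[|E(G)|] = 165 − 82/7 = 1073/7.
Numerically: ≈ 153.286.
(This is only a lower bound; the true E[α(G)] may be larger.)

E[α(G)] ≥ 1073/7 ≈ 153.286.


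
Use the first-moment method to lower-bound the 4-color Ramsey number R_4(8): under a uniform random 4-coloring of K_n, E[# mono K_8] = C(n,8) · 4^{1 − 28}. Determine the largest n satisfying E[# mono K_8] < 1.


We need C(n, 8) · 4^{1 − 28} < 1, i.e. C(n, 8) < 4^{28 − 1} = 18014398509481984.
Check values of n near the boundary:
  n = 407: C(407, 8) = 17424959239309050; 17424959239309050 < 18014398509481984? YES
  n = 408: C(408, 8) = 17773458424095231; 17773458424095231 < 18014398509481984? YES
  n = 409: C(409, 8) = 18128041135797879; 18128041135797879 < 18014398509481984? NO
  n = 410: C(410, 8) = 18488798173326195; 18488798173326195 < 18014398509481984? NO
The largest n with C(n, 8) < 18014398509481984 is n = 408 (where E[X] = 17773458424095231/18014398509481984 ≈ 0.9866251). Hence R_4(8) > 408, i.e. R_4(8) ≥ 409.

Largest n = 408; hence R_4(8) > 408.


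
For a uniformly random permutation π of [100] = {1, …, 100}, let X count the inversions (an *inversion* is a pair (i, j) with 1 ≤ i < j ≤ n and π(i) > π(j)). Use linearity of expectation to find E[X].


Write X = Σ X_I over the C(100, 2) = 4950 pairs i < j, with X_I the indicator of one inversion.
There are 4950 indicators.
For each fixed pair i < j, the values π(i) and π(j) are two distinct elements of {1, …, 100} in uniformly random order; by symmetry P[π(i) > π(j)] = 1/2.
By linearity: E[X] = 4950 · (1/2) = C(100, 2) · (1/2) = 4950/2 = 2475 ≈ 2475.000.

E[X] = 2475 = 2475.000.


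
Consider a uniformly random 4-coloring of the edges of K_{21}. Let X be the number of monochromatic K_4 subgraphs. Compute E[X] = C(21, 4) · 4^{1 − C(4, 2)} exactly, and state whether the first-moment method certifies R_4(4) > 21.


E[X] = C(21, 4) · 4^{1 − 6} = 5985 · 4^{−5} = 5985/1024.
As a reduced fraction: E[X] = 5985/1024 ≈ 5.8447.
Is E[X] < 1? NO.
Since E[X] ≥ 1, the first-moment bound is inconclusive at n = 21; it does NOT by itself certify R_4(4) > 21.

E[X] = 5985/1024 ≈ 5.8447; E[X] ≥ 1; first-moment method inconclusive here.
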